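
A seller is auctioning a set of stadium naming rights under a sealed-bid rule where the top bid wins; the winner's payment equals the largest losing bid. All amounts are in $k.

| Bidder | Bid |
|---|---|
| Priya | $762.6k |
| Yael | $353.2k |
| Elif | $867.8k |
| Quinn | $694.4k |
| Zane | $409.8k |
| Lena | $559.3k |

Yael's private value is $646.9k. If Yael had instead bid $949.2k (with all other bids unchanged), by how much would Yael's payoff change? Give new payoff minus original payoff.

The highest bid among the other bidders is $867.8k; Yael's bid doesn't change that.
Original bid $353.2k: Yael is not highest (top rival bid is $867.8k); payoff $0k.
Alternative bid $949.2k: Yael is highest, pays the top rival bid $867.8k; payoff $646.9k − $867.8k = −$220.9k.
Change in payoff = −$220.9k − ($0k) = −$220.9k.

−$220.9k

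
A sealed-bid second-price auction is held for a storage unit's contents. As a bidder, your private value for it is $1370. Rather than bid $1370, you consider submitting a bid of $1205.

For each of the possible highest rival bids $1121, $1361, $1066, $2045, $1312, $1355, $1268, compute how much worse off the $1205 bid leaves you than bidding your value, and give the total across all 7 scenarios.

The deviation costs you only when the competing bid falls strictly between $1205 and $1370; elsewhere both bids give the same outcome.
$1121: outcomes coincide → loss $0.
$1361: truthful payoff $9, deviation payoff $0 → loss $9.
$1066: outcomes coincide → loss $0.
$2045: outcomes coincide → loss $0.
$1312: truthful payoff $58, deviation payoff $0 → loss $58.
$1355: truthful payoff $15, deviation payoff $0 → loss $15.
$1268: truthful payoff $102, deviation payoff $0 → loss $102.
Total loss = $9 + $58 + $15 + $102 = $184.
Because the price is fixed by the runner-up's bid, deviating from your value can only change a good outcome into a bad one — never the reverse.

$184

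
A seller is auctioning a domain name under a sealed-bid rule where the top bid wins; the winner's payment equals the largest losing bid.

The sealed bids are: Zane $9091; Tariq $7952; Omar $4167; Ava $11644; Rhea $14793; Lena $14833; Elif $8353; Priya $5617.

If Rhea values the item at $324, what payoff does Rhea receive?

$0

Highest bid: Lena at $14833, so Lena wins.
Second-highest bid: Rhea at $14793 — that is the price the winner pays.
Rhea did not win, so Rhea pays nothing and receives nothing: payoff $0.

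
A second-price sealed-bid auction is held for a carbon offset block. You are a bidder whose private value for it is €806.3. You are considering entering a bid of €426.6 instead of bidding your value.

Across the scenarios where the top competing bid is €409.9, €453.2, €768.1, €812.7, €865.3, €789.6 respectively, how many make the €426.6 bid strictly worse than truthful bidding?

3

The deviation hurts exactly when the highest competing bid lies strictly between €426.6 and €806.3 — underbidding then forfeits a profitable win.
€409.9: below both → same outcome either way.
€453.2: inside the interval → strictly worse (loss €353.1).
€768.1: inside the interval → strictly worse (loss €38.2).
€812.7: above both → same outcome either way.
€865.3: above both → same outcome either way.
€789.6: inside the interval → strictly worse (loss €16.7).
Count: 3.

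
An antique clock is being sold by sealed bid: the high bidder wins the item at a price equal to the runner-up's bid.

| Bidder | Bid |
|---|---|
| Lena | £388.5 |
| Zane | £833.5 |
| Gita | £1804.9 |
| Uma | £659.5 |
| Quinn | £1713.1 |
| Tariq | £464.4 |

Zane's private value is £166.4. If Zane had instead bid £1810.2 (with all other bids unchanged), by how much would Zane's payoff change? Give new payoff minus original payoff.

−£1638.5

The highest bid among the other bidders is £1804.9; Zane's bid doesn't change that.
Original bid £833.5: Zane is not highest (top rival bid is £1804.9); payoff £0.
Alternative bid £1810.2: Zane is highest, pays the top rival bid £1804.9; payoff £166.4 − £1804.9 = −£1638.5.
Change in payoff = −£1638.5 − (£0) = −£1638.5.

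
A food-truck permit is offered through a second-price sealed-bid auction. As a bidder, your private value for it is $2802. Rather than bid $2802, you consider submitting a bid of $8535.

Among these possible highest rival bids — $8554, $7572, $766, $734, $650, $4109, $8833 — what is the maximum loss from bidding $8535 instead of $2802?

$4770

$8554: same outcome either way → loss $0.
$7572: truthful gives $0, deviation gives −$4770 → loss $4770.
$766: same outcome either way → loss $0.
$734: same outcome either way → loss $0.
$650: same outcome either way → loss $0.
$4109: truthful gives $0, deviation gives −$1307 → loss $1307.
$8833: same outcome either way → loss $0.
Maximum loss: $4770.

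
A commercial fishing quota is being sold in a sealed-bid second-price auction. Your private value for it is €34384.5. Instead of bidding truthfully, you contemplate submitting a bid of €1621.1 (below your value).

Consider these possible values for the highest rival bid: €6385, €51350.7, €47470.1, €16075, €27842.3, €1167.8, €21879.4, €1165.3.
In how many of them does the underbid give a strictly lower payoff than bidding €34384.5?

4

The deviation hurts exactly when the highest competing bid lies strictly between €1621.1 and €34384.5 — underbidding then forfeits a profitable win.
€6385: inside the interval → strictly worse (loss €27999.5).
€51350.7: above both → same outcome either way.
€47470.1: above both → same outcome either way.
€16075: inside the interval → strictly worse (loss €18309.5).
€27842.3: inside the interval → strictly worse (loss €6542.2).
€1167.8: below both → same outcome either way.
€21879.4: inside the interval → strictly worse (loss €12505.1).
€1165.3: below both → same outcome either way.
Count: 4.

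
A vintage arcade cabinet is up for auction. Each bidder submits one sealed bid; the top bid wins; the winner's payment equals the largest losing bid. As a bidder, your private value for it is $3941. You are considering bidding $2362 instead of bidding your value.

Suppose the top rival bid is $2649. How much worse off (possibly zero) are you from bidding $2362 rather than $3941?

Bidding your value $3941: you win (since $3941 > $2649) and pay $2649. Payoff $1292.
Bidding $2362: you lose. Payoff $0.
The competing bid $2649 lies between your shaded bid and your value, so underbidding forfeits an item you could have won at a profitable price.
Loss from deviating = $1292 − ($0) = $1292.

$1292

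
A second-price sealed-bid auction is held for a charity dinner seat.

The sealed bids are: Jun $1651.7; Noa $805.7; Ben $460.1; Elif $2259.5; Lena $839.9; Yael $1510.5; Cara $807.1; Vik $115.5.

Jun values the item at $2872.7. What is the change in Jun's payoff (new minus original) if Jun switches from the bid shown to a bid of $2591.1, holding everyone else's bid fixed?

The highest bid among the other bidders is $2259.5; Jun's bid doesn't change that.
Original bid $1651.7: Jun is not highest (top rival bid is $2259.5); payoff $0.
Alternative bid $2591.1: Jun is highest, pays the top rival bid $2259.5; payoff $2872.7 − $2259.5 = $613.2.
Change in payoff = $613.2 − ($0) = $613.2.

$613.2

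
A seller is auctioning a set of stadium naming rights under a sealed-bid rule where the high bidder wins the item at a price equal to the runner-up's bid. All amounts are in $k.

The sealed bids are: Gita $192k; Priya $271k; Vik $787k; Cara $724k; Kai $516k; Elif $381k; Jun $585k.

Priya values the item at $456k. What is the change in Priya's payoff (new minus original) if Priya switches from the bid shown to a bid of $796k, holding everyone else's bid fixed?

The highest bid among the other bidders is $787k; Priya's bid doesn't change that.
Original bid $271k: Priya is not highest (top rival bid is $787k); payoff $0k.
Alternative bid $796k: Priya is highest, pays the top rival bid $787k; payoff $456k − $787k = −$331k.
Change in payoff = −$331k − ($0k) = −$331k.

−$331k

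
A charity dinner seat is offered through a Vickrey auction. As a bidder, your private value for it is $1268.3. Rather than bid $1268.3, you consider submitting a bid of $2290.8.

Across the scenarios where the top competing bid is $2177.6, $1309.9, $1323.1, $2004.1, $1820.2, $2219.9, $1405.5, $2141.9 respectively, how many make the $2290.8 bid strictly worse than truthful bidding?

8

The deviation hurts exactly when the highest competing bid lies strictly between $1268.3 and $2290.8 — overbidding then wins at a price above your value.
$2177.6: inside the interval → strictly worse (loss $909.3).
$1309.9: inside the interval → strictly worse (loss $41.6).
$1323.1: inside the interval → strictly worse (loss $54.8).
$2004.1: inside the interval → strictly worse (loss $735.8).
$1820.2: inside the interval → strictly worse (loss $551.9).
$2219.9: inside the interval → strictly worse (loss $951.6).
$1405.5: inside the interval → strictly worse (loss $137.2).
$2141.9: inside the interval → strictly worse (loss $873.6).
Count: 8.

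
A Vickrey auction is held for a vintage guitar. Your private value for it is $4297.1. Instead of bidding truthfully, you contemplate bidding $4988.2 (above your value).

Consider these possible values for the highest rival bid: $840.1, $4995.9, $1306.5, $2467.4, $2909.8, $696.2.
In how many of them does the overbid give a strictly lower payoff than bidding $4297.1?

0

The deviation hurts exactly when the highest competing bid lies strictly between $4297.1 and $4988.2 — overbidding then wins at a price above your value.
$840.1: below both → same outcome either way.
$4995.9: above both → same outcome either way.
$1306.5: below both → same outcome either way.
$2467.4: below both → same outcome either way.
$2909.8: below both → same outcome either way.
$696.2: below both → same outcome either way.
Count: 0.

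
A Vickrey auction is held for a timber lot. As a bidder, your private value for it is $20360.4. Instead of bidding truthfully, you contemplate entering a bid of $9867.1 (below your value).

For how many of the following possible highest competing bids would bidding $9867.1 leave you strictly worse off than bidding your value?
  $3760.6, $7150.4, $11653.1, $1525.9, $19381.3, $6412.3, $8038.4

2

The deviation hurts exactly when the highest competing bid lies strictly between $9867.1 and $20360.4 — underbidding then forfeits a profitable win.
$3760.6: below both → same outcome either way.
$7150.4: below both → same outcome either way.
$11653.1: inside the interval → strictly worse (loss $8707.3).
$1525.9: below both → same outcome either way.
$19381.3: inside the interval → strictly worse (loss $979.1).
$6412.3: below both → same outcome either way.
$8038.4: below both → same outcome either way.
Count: 2.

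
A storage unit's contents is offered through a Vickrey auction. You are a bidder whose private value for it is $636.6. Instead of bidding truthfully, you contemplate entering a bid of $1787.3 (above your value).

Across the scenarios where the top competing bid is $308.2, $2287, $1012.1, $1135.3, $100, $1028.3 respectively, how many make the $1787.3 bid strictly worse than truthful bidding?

The deviation hurts exactly when the highest competing bid lies strictly between $636.6 and $1787.3 — overbidding then wins at a price above your value.
$308.2: below both → same outcome either way.
$2287: above both → same outcome either way.
$1012.1: inside the interval → strictly worse (loss $375.5).
$1135.3: inside the interval → strictly worse (loss $498.7).
$100: below both → same outcome either way.
$1028.3: inside the interval → strictly worse (loss $391.7).
Count: 3.

3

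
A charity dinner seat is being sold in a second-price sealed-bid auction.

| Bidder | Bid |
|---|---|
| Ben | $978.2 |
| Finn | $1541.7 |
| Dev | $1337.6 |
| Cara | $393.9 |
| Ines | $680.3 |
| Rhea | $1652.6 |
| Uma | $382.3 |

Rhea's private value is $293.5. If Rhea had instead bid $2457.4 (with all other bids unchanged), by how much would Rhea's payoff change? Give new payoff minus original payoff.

The highest bid among the other bidders is $1541.7; Rhea's bid doesn't change that.
Original bid $1652.6: Rhea is highest, pays the top rival bid $1541.7; payoff $293.5 − $1541.7 = −$1248.2.
Alternative bid $2457.4: Rhea is highest, pays the top rival bid $1541.7; payoff $293.5 − $1541.7 = −$1248.2.
Change in payoff = −$1248.2 − (−$1248.2) = $0.

$0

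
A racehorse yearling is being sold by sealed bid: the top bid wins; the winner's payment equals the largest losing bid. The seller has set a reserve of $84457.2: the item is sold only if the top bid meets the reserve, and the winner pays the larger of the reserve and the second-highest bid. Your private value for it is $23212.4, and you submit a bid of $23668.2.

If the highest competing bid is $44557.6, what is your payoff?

$0

Your bid $23668.2 is below the highest competing bid $44557.6, so you lose. Payoff $0.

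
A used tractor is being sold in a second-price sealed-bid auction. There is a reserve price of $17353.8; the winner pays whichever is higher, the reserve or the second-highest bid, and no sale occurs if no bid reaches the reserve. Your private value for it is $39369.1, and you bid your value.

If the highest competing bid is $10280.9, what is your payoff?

Your bid $39369.1 is the highest and exceeds the reserve.
Price = max(second-highest bid, reserve) = max($10280.9, $17353.8) = $17353.8.
Payoff = $39369.1 − $17353.8 = $22015.3.

$22015.3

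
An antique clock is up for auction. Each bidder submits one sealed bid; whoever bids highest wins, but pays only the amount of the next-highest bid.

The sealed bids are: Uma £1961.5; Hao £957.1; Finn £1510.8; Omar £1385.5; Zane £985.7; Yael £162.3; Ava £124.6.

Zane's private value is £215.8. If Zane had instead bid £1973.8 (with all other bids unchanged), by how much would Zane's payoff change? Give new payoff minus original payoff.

−£1745.7

The highest bid among the other bidders is £1961.5; Zane's bid doesn't change that.
Original bid £985.7: Zane is not highest (top rival bid is £1961.5); payoff £0.
Alternative bid £1973.8: Zane is highest, pays the top rival bid £1961.5; payoff £215.8 − £1961.5 = −£1745.7.
Change in payoff = −£1745.7 − (£0) = −£1745.7.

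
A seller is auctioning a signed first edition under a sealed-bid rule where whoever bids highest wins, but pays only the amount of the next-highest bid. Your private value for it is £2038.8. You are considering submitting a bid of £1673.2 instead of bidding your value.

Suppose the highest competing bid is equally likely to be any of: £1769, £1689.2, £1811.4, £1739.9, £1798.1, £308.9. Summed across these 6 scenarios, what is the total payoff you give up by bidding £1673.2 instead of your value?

The deviation costs you only when the competing bid falls strictly between £1673.2 and £2038.8; elsewhere both bids give the same outcome.
£1769: truthful payoff £269.8, deviation payoff £0 → loss £269.8.
£1689.2: truthful payoff £349.6, deviation payoff £0 → loss £349.6.
£1811.4: truthful payoff £227.4, deviation payoff £0 → loss £227.4.
£1739.9: truthful payoff £298.9, deviation payoff £0 → loss £298.9.
£1798.1: truthful payoff £240.7, deviation payoff £0 → loss £240.7.
£308.9: outcomes coincide → loss £0.
Total loss = £269.8 + £349.6 + £227.4 + £298.9 + £240.7 = £1386.4.
Truthful bidding weakly dominates here: raising your bid can only win items priced above your value, and lowering it can only forfeit items priced below.

£1386.4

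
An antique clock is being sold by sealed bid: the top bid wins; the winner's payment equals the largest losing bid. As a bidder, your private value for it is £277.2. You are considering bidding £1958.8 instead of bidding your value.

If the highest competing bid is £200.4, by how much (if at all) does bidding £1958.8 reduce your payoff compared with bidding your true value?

£0

Bidding your value £277.2: you win (since £277.2 > £200.4) and pay £200.4. Payoff £76.8.
Bidding £1958.8: you win and pay £200.4. Payoff £277.2 − £200.4 = £76.8.
Difference = £76.8 − £76.8 = £0; both bids lead to the same outcome because the competing bid is below both your value and your alternative bid.
In a second-price auction your bid sets only whether you win, not what you pay, so bidding your true value is weakly dominant.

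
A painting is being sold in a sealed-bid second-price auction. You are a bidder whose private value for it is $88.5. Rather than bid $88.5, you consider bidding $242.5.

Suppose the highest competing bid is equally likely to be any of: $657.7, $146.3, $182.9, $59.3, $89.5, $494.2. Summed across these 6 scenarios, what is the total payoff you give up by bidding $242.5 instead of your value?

The deviation costs you only when the competing bid falls strictly between $88.5 and $242.5; elsewhere both bids give the same outcome.
$657.7: outcomes coincide → loss $0.
$146.3: truthful payoff $0, deviation payoff −$57.8 → loss $57.8.
$182.9: truthful payoff $0, deviation payoff −$94.4 → loss $94.4.
$59.3: outcomes coincide → loss $0.
$89.5: truthful payoff $0, deviation payoff −$1 → loss $1.
$494.2: outcomes coincide → loss $0.
Total loss = $57.8 + $94.4 + $1 = $153.2.
Because the price is fixed by the runner-up's bid, deviating from your value can only change a good outcome into a bad one — never the reverse.

$153.2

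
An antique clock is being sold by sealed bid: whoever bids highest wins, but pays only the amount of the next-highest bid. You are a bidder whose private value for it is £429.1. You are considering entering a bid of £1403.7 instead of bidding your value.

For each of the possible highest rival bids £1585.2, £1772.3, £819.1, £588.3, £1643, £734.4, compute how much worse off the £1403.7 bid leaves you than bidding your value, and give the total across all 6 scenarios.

The deviation costs you only when the competing bid falls strictly between £429.1 and £1403.7; elsewhere both bids give the same outcome.
£1585.2: outcomes coincide → loss £0.
£1772.3: outcomes coincide → loss £0.
£819.1: truthful payoff £0, deviation payoff −£390 → loss £390.
£588.3: truthful payoff £0, deviation payoff −£159.2 → loss £159.2.
£1643: outcomes coincide → loss £0.
£734.4: truthful payoff £0, deviation payoff −£305.3 → loss £305.3.
Total loss = £390 + £159.2 + £305.3 = £854.5.

£854.5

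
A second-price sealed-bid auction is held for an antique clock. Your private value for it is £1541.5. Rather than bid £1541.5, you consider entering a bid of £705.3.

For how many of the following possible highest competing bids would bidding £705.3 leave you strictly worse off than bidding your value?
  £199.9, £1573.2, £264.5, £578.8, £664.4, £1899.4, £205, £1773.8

The deviation hurts exactly when the highest competing bid lies strictly between £705.3 and £1541.5 — underbidding then forfeits a profitable win.
£199.9: below both → same outcome either way.
£1573.2: above both → same outcome either way.
£264.5: below both → same outcome either way.
£578.8: below both → same outcome either way.
£664.4: below both → same outcome either way.
£1899.4: above both → same outcome either way.
£205: below both → same outcome either way.
£1773.8: above both → same outcome either way.
Count: 0.

0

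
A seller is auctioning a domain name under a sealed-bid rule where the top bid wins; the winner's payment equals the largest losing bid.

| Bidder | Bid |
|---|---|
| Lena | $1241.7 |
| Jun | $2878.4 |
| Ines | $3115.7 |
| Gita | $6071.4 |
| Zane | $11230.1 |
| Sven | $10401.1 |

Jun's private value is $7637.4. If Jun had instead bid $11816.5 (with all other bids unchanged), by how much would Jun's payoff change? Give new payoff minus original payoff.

−$3592.7

The highest bid among the other bidders is $11230.1; Jun's bid doesn't change that.
Original bid $2878.4: Jun is not highest (top rival bid is $11230.1); payoff $0.
Alternative bid $11816.5: Jun is highest, pays the top rival bid $11230.1; payoff $7637.4 − $11230.1 = −$3592.7.
Change in payoff = −$3592.7 − ($0) = −$3592.7.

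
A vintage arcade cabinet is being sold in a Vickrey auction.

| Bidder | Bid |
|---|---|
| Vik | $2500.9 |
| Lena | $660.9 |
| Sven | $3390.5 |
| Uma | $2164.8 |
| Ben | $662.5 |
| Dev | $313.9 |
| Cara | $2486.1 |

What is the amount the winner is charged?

Highest bid: Sven at $3390.5, so Sven wins.
Second-highest bid: Vik at $2500.9 — that is the price the winner pays.

$2500.9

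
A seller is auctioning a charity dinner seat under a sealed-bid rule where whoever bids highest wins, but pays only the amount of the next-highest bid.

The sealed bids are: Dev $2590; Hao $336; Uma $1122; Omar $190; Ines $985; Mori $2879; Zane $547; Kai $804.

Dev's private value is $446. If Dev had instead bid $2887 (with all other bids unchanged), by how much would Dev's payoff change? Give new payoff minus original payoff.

−$2433

The highest bid among the other bidders is $2879; Dev's bid doesn't change that.
Original bid $2590: Dev is not highest (top rival bid is $2879); payoff $0.
Alternative bid $2887: Dev is highest, pays the top rival bid $2879; payoff $446 − $2879 = −$2433.
Change in payoff = −$2433 − ($0) = −$2433.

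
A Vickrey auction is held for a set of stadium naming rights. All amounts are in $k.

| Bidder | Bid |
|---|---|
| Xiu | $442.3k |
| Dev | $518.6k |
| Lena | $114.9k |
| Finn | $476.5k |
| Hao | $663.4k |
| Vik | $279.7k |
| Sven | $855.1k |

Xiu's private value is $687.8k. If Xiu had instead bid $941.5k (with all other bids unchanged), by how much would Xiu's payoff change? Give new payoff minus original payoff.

−$167.3k

The highest bid among the other bidders is $855.1k; Xiu's bid doesn't change that.
Original bid $442.3k: Xiu is not highest (top rival bid is $855.1k); payoff $0k.
Alternative bid $941.5k: Xiu is highest, pays the top rival bid $855.1k; payoff $687.8k − $855.1k = −$167.3k.
Change in payoff = −$167.3k − ($0k) = −$167.3k.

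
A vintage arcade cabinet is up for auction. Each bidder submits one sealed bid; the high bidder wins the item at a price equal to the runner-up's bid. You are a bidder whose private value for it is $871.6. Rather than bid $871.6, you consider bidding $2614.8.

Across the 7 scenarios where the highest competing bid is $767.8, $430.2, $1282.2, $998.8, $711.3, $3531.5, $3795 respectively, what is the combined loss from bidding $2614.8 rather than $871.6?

$537.8

The deviation costs you only when the competing bid falls strictly between $871.6 and $2614.8; elsewhere both bids give the same outcome.
$767.8: outcomes coincide → loss $0.
$430.2: outcomes coincide → loss $0.
$1282.2: truthful payoff $0, deviation payoff −$410.6 → loss $410.6.
$998.8: truthful payoff $0, deviation payoff −$127.2 → loss $127.2.
$711.3: outcomes coincide → loss $0.
$3531.5: outcomes coincide → loss $0.
$3795: outcomes coincide → loss $0.
Total loss = $410.6 + $127.2 = $537.8.
Because the price is fixed by the runner-up's bid, deviating from your value can only change a good outcome into a bad one — never the reverse.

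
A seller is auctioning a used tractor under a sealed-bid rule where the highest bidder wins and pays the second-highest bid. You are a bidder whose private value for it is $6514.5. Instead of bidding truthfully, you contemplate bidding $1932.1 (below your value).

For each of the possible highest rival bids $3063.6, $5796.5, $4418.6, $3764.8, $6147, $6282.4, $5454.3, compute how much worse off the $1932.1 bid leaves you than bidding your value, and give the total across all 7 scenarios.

The deviation costs you only when the competing bid falls strictly between $1932.1 and $6514.5; elsewhere both bids give the same outcome.
$3063.6: truthful payoff $3450.9, deviation payoff $0 → loss $3450.9.
$5796.5: truthful payoff $718, deviation payoff $0 → loss $718.
$4418.6: truthful payoff $2095.9, deviation payoff $0 → loss $2095.9.
$3764.8: truthful payoff $2749.7, deviation payoff $0 → loss $2749.7.
$6147: truthful payoff $367.5, deviation payoff $0 → loss $367.5.
$6282.4: truthful payoff $232.1, deviation payoff $0 → loss $232.1.
$5454.3: truthful payoff $1060.2, deviation payoff $0 → loss $1060.2.
Total loss = $3450.9 + $718 + $2095.9 + $2749.7 + $367.5 + $232.1 + $1060.2 = $10674.3.
In a second-price auction your bid sets only whether you win, not what you pay, so bidding your true value is weakly dominant.

$10674.3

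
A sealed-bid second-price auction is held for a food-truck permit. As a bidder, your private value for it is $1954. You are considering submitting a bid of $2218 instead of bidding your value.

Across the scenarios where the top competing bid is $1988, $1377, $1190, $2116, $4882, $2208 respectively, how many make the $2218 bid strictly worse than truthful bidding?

3

The deviation hurts exactly when the highest competing bid lies strictly between $1954 and $2218 — overbidding then wins at a price above your value.
$1988: inside the interval → strictly worse (loss $34).
$1377: below both → same outcome either way.
$1190: below both → same outcome either way.
$2116: inside the interval → strictly worse (loss $162).
$4882: above both → same outcome either way.
$2208: inside the interval → strictly worse (loss $254).
Count: 3.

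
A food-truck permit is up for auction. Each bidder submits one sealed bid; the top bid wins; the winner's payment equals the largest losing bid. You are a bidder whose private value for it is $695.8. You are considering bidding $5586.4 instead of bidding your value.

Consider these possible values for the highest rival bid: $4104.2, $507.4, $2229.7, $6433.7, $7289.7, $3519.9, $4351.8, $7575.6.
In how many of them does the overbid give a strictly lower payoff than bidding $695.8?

4

The deviation hurts exactly when the highest competing bid lies strictly between $695.8 and $5586.4 — overbidding then wins at a price above your value.
$4104.2: inside the interval → strictly worse (loss $3408.4).
$507.4: below both → same outcome either way.
$2229.7: inside the interval → strictly worse (loss $1533.9).
$6433.7: above both → same outcome either way.
$7289.7: above both → same outcome either way.
$3519.9: inside the interval → strictly worse (loss $2824.1).
$4351.8: inside the interval → strictly worse (loss $3656).
$7575.6: above both → same outcome either way.
Count: 4.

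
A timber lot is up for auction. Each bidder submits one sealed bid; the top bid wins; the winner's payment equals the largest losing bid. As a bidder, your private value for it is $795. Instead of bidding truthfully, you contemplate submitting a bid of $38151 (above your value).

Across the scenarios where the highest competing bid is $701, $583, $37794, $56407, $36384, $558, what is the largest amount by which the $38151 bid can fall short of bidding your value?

$36999

$701: same outcome either way → loss $0.
$583: same outcome either way → loss $0.
$37794: truthful gives $0, deviation gives −$36999 → loss $36999.
$56407: same outcome either way → loss $0.
$36384: truthful gives $0, deviation gives −$35589 → loss $35589.
$558: same outcome either way → loss $0.
Maximum loss: $36999.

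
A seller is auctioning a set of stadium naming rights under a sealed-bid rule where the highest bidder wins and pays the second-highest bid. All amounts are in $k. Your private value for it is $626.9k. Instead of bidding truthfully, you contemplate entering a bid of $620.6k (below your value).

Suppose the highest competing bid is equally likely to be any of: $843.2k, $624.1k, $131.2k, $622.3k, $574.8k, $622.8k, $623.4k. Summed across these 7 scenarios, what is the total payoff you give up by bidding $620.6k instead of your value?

The deviation costs you only when the competing bid falls strictly between $620.6k and $626.9k; elsewhere both bids give the same outcome.
$843.2k: outcomes coincide → loss $0k.
$624.1k: truthful payoff $2.8k, deviation payoff $0k → loss $2.8k.
$131.2k: outcomes coincide → loss $0k.
$622.3k: truthful payoff $4.6k, deviation payoff $0k → loss $4.6k.
$574.8k: outcomes coincide → loss $0k.
$622.8k: truthful payoff $4.1k, deviation payoff $0k → loss $4.1k.
$623.4k: truthful payoff $3.5k, deviation payoff $0k → loss $3.5k.
Total loss = $2.8k + $4.6k + $4.1k + $3.5k = $15k.

$15k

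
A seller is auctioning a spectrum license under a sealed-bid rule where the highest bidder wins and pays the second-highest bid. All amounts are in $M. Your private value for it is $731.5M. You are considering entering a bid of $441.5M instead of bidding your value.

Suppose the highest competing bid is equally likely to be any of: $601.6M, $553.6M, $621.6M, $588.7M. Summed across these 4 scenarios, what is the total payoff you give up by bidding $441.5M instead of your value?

$560.5M

The deviation costs you only when the competing bid falls strictly between $441.5M and $731.5M; elsewhere both bids give the same outcome.
$601.6M: truthful payoff $129.9M, deviation payoff $0M → loss $129.9M.
$553.6M: truthful payoff $177.9M, deviation payoff $0M → loss $177.9M.
$621.6M: truthful payoff $109.9M, deviation payoff $0M → loss $109.9M.
$588.7M: truthful payoff $142.8M, deviation payoff $0M → loss $142.8M.
Total loss = $129.9M + $177.9M + $109.9M + $142.8M = $560.5M.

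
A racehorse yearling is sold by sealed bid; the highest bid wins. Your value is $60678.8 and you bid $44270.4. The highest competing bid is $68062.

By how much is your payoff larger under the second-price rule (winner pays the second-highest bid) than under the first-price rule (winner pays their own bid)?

Your bid $44270.4 is below $68062, so you lose under either rule.
Payoff is $0 in both cases; difference = $0.

$0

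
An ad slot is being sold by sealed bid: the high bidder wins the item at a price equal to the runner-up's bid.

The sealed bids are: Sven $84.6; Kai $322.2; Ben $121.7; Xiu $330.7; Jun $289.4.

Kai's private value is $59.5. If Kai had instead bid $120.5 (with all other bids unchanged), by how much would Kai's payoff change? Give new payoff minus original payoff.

The highest bid among the other bidders is $330.7; Kai's bid doesn't change that.
Original bid $322.2: Kai is not highest (top rival bid is $330.7); payoff $0.
Alternative bid $120.5: Kai is not highest (top rival bid is $330.7); payoff $0.
Change in payoff = $0 − ($0) = $0.

$0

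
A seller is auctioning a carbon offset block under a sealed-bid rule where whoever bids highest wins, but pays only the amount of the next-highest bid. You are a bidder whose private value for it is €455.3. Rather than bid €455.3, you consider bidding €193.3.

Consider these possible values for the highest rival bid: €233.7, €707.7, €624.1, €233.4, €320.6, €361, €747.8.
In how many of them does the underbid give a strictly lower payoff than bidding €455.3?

The deviation hurts exactly when the highest competing bid lies strictly between €193.3 and €455.3 — underbidding then forfeits a profitable win.
€233.7: inside the interval → strictly worse (loss €221.6).
€707.7: above both → same outcome either way.
€624.1: above both → same outcome either way.
€233.4: inside the interval → strictly worse (loss €221.9).
€320.6: inside the interval → strictly worse (loss €134.7).
€361: inside the interval → strictly worse (loss €94.3).
€747.8: above both → same outcome either way.
Count: 4.

4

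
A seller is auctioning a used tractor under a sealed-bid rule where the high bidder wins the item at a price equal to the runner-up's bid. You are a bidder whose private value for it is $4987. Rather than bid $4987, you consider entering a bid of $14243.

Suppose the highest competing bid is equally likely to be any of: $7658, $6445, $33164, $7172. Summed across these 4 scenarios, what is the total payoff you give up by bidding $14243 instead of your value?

$6314

The deviation costs you only when the competing bid falls strictly between $4987 and $14243; elsewhere both bids give the same outcome.
$7658: truthful payoff $0, deviation payoff −$2671 → loss $2671.
$6445: truthful payoff $0, deviation payoff −$1458 → loss $1458.
$33164: outcomes coincide → loss $0.
$7172: truthful payoff $0, deviation payoff −$2185 → loss $2185.
Total loss = $2671 + $1458 + $2185 = $6314.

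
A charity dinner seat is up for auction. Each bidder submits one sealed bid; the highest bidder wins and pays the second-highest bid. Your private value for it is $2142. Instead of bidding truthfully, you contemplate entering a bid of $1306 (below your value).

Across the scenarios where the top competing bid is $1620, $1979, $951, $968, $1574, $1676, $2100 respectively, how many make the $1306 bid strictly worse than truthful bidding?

The deviation hurts exactly when the highest competing bid lies strictly between $1306 and $2142 — underbidding then forfeits a profitable win.
$1620: inside the interval → strictly worse (loss $522).
$1979: inside the interval → strictly worse (loss $163).
$951: below both → same outcome either way.
$968: below both → same outcome either way.
$1574: inside the interval → strictly worse (loss $568).
$1676: inside the interval → strictly worse (loss $466).
$2100: inside the interval → strictly worse (loss $42).
Count: 5.

5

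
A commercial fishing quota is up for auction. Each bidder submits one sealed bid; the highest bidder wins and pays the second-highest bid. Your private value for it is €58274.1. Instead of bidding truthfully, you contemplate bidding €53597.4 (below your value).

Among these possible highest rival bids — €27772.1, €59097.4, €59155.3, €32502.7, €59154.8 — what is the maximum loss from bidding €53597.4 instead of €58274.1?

€0

€27772.1: same outcome either way → loss €0.
€59097.4: same outcome either way → loss €0.
€59155.3: same outcome either way → loss €0.
€32502.7: same outcome either way → loss €0.
€59154.8: same outcome either way → loss €0.
Maximum loss: €0.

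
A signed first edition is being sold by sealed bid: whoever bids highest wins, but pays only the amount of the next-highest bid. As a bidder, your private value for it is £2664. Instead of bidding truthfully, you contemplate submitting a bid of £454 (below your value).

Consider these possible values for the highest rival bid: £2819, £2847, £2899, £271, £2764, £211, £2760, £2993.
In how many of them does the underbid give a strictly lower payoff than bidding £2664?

The deviation hurts exactly when the highest competing bid lies strictly between £454 and £2664 — underbidding then forfeits a profitable win.
£2819: above both → same outcome either way.
£2847: above both → same outcome either way.
£2899: above both → same outcome either way.
£271: below both → same outcome either way.
£2764: above both → same outcome either way.
£211: below both → same outcome either way.
£2760: above both → same outcome either way.
£2993: above both → same outcome either way.
Count: 0.

0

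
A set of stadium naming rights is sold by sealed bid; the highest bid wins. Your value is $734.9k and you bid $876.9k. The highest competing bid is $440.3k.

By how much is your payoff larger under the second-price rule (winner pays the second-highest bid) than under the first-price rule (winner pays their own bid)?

$436.6k

You have the highest bid, so you win under either rule.
Second-price: pay $440.3k → payoff $294.6k.
First-price: pay your own bid $876.9k → payoff −$142k.
Difference = $294.6k − (−$142k) = $436.6k.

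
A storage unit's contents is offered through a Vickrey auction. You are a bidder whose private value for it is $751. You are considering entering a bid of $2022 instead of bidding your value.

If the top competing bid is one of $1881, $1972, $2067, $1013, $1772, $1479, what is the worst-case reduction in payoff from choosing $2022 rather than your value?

$1221

$1881: truthful gives $0, deviation gives −$1130 → loss $1130.
$1972: truthful gives $0, deviation gives −$1221 → loss $1221.
$2067: same outcome either way → loss $0.
$1013: truthful gives $0, deviation gives −$262 → loss $262.
$1772: truthful gives $0, deviation gives −$1021 → loss $1021.
$1479: truthful gives $0, deviation gives −$728 → loss $728.
Maximum loss: $1221.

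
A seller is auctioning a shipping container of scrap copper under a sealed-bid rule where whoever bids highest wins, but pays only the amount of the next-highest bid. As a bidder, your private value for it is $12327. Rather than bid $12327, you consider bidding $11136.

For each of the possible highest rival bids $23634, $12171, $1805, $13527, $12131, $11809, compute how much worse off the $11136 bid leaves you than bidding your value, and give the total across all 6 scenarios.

$870

The deviation costs you only when the competing bid falls strictly between $11136 and $12327; elsewhere both bids give the same outcome.
$23634: outcomes coincide → loss $0.
$12171: truthful payoff $156, deviation payoff $0 → loss $156.
$1805: outcomes coincide → loss $0.
$13527: outcomes coincide → loss $0.
$12131: truthful payoff $196, deviation payoff $0 → loss $196.
$11809: truthful payoff $518, deviation payoff $0 → loss $518.
Total loss = $156 + $196 + $518 = $870.
Truthful bidding weakly dominates here: raising your bid can only win items priced above your value, and lowering it can only forfeit items priced below.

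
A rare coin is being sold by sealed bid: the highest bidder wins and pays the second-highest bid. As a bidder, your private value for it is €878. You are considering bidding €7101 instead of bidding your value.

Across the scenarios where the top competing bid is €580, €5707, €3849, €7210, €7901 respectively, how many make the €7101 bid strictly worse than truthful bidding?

2

The deviation hurts exactly when the highest competing bid lies strictly between €878 and €7101 — overbidding then wins at a price above your value.
€580: below both → same outcome either way.
€5707: inside the interval → strictly worse (loss €4829).
€3849: inside the interval → strictly worse (loss €2971).
€7210: above both → same outcome either way.
€7901: above both → same outcome either way.
Count: 2.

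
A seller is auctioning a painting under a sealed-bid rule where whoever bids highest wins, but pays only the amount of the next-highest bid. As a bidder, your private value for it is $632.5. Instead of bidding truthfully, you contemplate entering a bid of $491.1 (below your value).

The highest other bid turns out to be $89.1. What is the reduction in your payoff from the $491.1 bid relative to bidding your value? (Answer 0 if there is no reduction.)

Bidding your value $632.5: you win (since $632.5 > $89.1) and pay $89.1. Payoff $543.4.
Bidding $491.1: you win and pay $89.1. Payoff $632.5 − $89.1 = $543.4.
Difference = $543.4 − $543.4 = $0; both bids lead to the same outcome because the competing bid is below both your value and your alternative bid.

$0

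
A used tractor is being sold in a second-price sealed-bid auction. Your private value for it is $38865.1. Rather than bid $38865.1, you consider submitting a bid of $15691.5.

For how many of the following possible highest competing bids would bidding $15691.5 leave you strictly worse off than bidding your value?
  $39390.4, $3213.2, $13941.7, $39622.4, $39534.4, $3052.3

The deviation hurts exactly when the highest competing bid lies strictly between $15691.5 and $38865.1 — underbidding then forfeits a profitable win.
$39390.4: above both → same outcome either way.
$3213.2: below both → same outcome either way.
$13941.7: below both → same outcome either way.
$39622.4: above both → same outcome either way.
$39534.4: above both → same outcome either way.
$3052.3: below both → same outcome either way.
Count: 0.

0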